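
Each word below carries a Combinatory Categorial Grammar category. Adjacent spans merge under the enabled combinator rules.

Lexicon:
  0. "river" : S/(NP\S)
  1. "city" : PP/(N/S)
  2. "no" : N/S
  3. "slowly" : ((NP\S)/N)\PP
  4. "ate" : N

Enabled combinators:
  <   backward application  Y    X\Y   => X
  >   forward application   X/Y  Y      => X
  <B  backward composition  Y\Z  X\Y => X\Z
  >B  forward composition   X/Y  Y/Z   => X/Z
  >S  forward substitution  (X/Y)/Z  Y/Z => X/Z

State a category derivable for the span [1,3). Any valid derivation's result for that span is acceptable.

PP

[0,5] S   >
  [0,4] S/N   >B
    [0,1] "river" : S/(NP\S)
    [1,4] (NP\S)/N   <
      [1,3] PP   >
        [1,2] "city" : PP/(N/S)
        [2,3] "no" : N/S
      [3,4] "slowly" : ((NP\S)/N)\PP
  [4,5] "ate" : N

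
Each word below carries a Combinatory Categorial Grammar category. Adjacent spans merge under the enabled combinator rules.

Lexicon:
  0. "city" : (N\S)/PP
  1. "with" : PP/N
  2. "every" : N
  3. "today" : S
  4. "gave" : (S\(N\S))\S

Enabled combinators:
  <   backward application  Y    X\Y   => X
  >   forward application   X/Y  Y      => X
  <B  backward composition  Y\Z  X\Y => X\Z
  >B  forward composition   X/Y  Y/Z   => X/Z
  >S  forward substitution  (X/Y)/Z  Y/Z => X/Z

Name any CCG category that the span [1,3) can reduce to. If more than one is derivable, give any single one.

[0,5] S   <
  [0,3] N\S   >
    [0,1] "city" : (N\S)/PP
    [1,3] PP   >
      [1,2] "with" : PP/N
      [2,3] "every" : N
  [3,5] S\(N\S)   <
    [3,4] "today" : S
    [4,5] "gave" : (S\(N\S))\S

PP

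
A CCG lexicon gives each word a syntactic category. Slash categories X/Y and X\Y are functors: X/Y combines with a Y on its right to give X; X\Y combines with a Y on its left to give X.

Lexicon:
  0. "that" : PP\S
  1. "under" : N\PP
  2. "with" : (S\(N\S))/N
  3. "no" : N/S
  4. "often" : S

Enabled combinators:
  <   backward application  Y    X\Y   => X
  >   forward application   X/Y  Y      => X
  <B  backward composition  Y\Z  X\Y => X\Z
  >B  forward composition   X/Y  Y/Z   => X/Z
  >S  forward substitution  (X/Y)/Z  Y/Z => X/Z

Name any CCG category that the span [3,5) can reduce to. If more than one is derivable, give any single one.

N

[0,5] S   <
  [0,2] N\S   <B
    [0,1] "that" : PP\S
    [1,2] "under" : N\PP
  [2,5] S\(N\S)   >
    [2,3] "with" : (S\(N\S))/N
    [3,5] N   >
      [3,4] "no" : N/S
      [4,5] "often" : S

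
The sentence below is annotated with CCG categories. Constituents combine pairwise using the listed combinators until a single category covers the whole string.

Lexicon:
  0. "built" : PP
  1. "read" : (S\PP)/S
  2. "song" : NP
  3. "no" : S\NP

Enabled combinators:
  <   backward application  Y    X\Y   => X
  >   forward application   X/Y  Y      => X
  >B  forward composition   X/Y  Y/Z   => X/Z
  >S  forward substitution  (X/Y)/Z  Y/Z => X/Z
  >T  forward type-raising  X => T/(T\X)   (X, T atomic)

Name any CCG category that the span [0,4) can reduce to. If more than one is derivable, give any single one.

S

[0,4] S   <
  [0,1] "built" : PP
  [1,4] S\PP   >
    [1,2] "read" : (S\PP)/S
    [2,4] S   >
      [2,3] S/(S\NP)   >T
        [2,3] "song" : NP
      [3,4] "no" : S\NP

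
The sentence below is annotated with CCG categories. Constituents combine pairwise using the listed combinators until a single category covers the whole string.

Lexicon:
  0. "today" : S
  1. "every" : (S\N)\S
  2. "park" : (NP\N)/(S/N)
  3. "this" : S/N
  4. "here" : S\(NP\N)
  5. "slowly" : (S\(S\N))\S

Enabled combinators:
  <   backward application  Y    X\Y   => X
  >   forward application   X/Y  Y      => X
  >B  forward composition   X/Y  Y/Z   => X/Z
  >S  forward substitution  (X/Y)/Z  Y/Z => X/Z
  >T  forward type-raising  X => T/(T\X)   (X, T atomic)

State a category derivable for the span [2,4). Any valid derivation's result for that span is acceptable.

[0,6] S   <
  [0,2] S\N   <
    [0,1] "today" : S
    [1,2] "every" : (S\N)\S
  [2,6] S\(S\N)   <
    [2,5] S   <
      [2,4] NP\N   >
        [2,3] "park" : (NP\N)/(S/N)
        [3,4] "this" : S/N
      [4,5] "here" : S\(NP\N)
    [5,6] "slowly" : (S\(S\N))\S

NP\N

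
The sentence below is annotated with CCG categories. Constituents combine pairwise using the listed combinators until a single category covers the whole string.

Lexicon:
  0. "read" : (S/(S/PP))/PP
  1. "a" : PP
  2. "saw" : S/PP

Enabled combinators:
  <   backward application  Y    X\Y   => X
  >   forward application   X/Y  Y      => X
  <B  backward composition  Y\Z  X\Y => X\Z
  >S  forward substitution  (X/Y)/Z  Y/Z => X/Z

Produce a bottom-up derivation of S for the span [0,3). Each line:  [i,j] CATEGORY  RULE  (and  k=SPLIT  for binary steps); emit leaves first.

[0,1] (S/(S/PP))/PP  lex  "read"
[1,2] PP  lex  "a"
[0,2] S/(S/PP)  >  k=1
[2,3] S/PP  lex  "saw"
[0,3] S  >  k=2

[0,3] S   >
  [0,2] S/(S/PP)   >
    [0,1] "read" : (S/(S/PP))/PP
    [1,2] "a" : PP
  [2,3] "saw" : S/PP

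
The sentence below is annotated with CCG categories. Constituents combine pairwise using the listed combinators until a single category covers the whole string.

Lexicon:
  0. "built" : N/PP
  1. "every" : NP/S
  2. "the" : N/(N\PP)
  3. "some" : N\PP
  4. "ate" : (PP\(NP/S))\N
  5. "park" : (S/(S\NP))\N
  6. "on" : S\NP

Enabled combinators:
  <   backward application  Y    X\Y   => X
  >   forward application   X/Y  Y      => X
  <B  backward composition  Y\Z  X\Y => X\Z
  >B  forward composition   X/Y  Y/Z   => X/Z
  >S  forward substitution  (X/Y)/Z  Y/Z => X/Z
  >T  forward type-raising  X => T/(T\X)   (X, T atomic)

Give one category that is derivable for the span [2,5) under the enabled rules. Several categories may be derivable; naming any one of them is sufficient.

[0,7] S   >
  [0,6] S/(S\NP)   <
    [0,5] N   >
      [0,1] "built" : N/PP
      [1,5] PP   <
        [1,2] "every" : NP/S
        [2,5] PP\(NP/S)   <
          [2,4] N   >
            [2,3] "the" : N/(N\PP)
            [3,4] "some" : N\PP
          [4,5] "ate" : (PP\(NP/S))\N
    [5,6] "park" : (S/(S\NP))\N
  [6,7] "on" : S\NP

PP\(NP/S)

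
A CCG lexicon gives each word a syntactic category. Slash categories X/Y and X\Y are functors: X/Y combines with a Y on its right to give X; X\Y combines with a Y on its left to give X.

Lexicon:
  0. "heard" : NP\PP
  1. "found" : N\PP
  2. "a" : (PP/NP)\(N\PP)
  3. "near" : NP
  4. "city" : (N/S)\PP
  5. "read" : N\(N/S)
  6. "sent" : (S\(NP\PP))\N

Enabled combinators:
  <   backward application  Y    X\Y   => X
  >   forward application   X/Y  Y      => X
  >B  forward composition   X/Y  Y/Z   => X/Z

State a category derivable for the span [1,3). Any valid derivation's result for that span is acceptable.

[0,7] S   <
  [0,1] "heard" : NP\PP
  [1,7] S\(NP\PP)   <
    [1,6] N   <
      [1,5] N/S   <
        [1,4] PP   >
          [1,3] PP/NP   <
            [1,2] "found" : N\PP
            [2,3] "a" : (PP/NP)\(N\PP)
          [3,4] "near" : NP
        [4,5] "city" : (N/S)\PP
      [5,6] "read" : N\(N/S)
    [6,7] "sent" : (S\(NP\PP))\N

PP/NP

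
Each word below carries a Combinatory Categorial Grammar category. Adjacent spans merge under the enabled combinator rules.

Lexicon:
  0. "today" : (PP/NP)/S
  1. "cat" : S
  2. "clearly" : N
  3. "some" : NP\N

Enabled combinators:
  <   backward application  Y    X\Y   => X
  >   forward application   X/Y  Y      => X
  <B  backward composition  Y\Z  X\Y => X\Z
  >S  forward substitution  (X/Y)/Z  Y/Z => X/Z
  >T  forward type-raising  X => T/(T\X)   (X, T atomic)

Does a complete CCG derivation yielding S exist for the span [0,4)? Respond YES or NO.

NO

(PP/NP)/S S N NP\N
CKY chart[0,4] = {N/(N\PP), NP/(NP\PP), PP, PP/(PP\PP), S/(S\PP)}; S ∉ chart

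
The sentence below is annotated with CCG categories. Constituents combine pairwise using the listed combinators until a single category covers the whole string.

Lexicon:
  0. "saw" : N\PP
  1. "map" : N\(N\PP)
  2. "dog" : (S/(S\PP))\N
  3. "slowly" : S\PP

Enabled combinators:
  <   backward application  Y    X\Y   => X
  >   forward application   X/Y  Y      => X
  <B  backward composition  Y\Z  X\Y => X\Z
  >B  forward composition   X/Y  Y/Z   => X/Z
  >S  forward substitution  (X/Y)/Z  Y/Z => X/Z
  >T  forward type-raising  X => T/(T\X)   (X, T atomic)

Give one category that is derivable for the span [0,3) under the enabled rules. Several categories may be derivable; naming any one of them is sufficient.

[0,4] S   >
  [0,3] S/(S\PP)   <
    [0,2] N   <
      [0,1] "saw" : N\PP
      [1,2] "map" : N\(N\PP)
    [2,3] "dog" : (S/(S\PP))\N
  [3,4] "slowly" : S\PP

S/(S\PP)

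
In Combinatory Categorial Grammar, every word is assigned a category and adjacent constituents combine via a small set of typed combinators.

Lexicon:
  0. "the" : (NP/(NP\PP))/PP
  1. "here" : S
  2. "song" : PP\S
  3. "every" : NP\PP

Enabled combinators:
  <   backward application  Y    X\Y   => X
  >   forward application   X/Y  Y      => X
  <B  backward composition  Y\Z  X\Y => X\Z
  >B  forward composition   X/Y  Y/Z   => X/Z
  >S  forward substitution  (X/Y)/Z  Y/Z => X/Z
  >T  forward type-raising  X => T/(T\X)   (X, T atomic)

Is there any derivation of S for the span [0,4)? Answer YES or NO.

(NP/(NP\PP))/PP S PP\S NP\PP
CKY chart[0,4] = {(NP/(NP\PP))/(PP\NP), N/(N\NP), NP, NP/(NP\NP), PP/(PP\NP), S/(S\NP)}; S ∉ chart

NO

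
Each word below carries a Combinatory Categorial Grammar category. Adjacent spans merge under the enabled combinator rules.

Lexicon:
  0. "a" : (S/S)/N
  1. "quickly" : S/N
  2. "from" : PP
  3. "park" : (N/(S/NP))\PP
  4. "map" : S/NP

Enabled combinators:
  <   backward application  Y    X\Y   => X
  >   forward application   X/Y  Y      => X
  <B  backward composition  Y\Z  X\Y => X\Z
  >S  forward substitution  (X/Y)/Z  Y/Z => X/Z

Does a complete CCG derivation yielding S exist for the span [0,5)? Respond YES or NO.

[0,5] S   >
  [0,2] S/N   >S
    [0,1] "a" : (S/S)/N
    [1,2] "quickly" : S/N
  [2,5] N   >
    [2,4] N/(S/NP)   <
      [2,3] "from" : PP
      [3,4] "park" : (N/(S/NP))\PP
    [4,5] "map" : S/NP

YES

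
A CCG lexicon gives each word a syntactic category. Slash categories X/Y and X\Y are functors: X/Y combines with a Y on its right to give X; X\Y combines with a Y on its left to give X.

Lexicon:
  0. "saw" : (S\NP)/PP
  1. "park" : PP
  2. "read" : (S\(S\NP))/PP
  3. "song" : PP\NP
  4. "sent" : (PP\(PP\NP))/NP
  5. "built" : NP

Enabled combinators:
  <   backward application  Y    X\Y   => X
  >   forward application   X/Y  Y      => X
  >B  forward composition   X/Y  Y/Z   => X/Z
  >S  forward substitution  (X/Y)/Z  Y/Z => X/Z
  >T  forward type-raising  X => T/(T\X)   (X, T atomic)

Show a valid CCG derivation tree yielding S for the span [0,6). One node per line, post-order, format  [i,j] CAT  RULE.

[0,1] (S\NP)/PP  lex  "saw"
[1,2] PP  lex  "park"
[0,2] S\NP  >  k=1
[2,3] (S\(S\NP))/PP  lex  "read"
[3,4] PP\NP  lex  "song"
[4,5] (PP\(PP\NP))/NP  lex  "sent"
[5,6] NP  lex  "built"
[4,6] PP\(PP\NP)  >  k=5
[3,6] PP  <  k=4
[2,6] S\(S\NP)  >  k=3
[0,6] S  <  k=2

[0,6] S   <
  [0,2] S\NP   >
    [0,1] "saw" : (S\NP)/PP
    [1,2] "park" : PP
  [2,6] S\(S\NP)   >
    [2,3] "read" : (S\(S\NP))/PP
    [3,6] PP   <
      [3,4] "song" : PP\NP
      [4,6] PP\(PP\NP)   >
        [4,5] "sent" : (PP\(PP\NP))/NP
        [5,6] "built" : NP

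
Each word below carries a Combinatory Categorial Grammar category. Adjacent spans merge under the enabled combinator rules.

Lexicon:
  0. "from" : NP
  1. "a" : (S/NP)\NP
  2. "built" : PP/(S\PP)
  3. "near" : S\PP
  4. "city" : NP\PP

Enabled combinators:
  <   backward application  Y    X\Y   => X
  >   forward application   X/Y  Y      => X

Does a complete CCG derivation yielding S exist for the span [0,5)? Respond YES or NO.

[0,5] S   >
  [0,2] S/NP   <
    [0,1] "from" : NP
    [1,2] "a" : (S/NP)\NP
  [2,5] NP   <
    [2,4] PP   >
      [2,3] "built" : PP/(S\PP)
      [3,4] "near" : S\PP
    [4,5] "city" : NP\PP

YES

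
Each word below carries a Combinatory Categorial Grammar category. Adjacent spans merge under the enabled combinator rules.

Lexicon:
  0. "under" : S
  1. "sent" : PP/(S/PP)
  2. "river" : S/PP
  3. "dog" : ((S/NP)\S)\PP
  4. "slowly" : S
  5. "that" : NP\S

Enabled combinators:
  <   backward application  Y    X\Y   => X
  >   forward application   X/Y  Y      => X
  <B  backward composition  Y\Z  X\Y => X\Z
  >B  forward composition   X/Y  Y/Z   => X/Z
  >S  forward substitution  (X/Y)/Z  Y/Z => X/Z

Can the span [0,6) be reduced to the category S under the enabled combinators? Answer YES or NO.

YES

[0,6] S   >
  [0,4] S/NP   <
    [0,1] "under" : S
    [1,4] (S/NP)\S   <
      [1,3] PP   >
        [1,2] "sent" : PP/(S/PP)
        [2,3] "river" : S/PP
      [3,4] "dog" : ((S/NP)\S)\PP
  [4,6] NP   <
    [4,5] "slowly" : S
    [5,6] "that" : NP\S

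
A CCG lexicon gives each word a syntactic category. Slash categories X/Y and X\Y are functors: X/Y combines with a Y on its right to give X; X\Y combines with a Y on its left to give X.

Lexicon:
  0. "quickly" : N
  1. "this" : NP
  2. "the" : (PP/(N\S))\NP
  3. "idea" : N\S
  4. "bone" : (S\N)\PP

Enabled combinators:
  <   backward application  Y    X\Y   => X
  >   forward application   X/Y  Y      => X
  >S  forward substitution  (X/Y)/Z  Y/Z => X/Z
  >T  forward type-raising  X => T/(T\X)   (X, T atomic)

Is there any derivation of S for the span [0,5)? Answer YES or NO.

[0,5] S   >
  [0,1] S/(S\N)   >T
    [0,1] "quickly" : N
  [1,5] S\N   <
    [1,4] PP   >
      [1,3] PP/(N\S)   <
        [1,2] "this" : NP
        [2,3] "the" : (PP/(N\S))\NP
      [3,4] "idea" : N\S
    [4,5] "bone" : (S\N)\PP

YES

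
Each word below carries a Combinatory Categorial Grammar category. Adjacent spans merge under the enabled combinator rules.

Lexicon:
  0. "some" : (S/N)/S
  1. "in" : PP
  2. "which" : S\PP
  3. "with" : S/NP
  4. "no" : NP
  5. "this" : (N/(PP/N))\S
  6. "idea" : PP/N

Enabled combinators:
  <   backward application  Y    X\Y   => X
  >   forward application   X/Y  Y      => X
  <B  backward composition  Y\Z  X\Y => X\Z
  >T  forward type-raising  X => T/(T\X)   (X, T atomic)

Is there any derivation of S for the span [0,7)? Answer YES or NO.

[0,7] S   >
  [0,3] S/N   >
    [0,1] "some" : (S/N)/S
    [1,3] S   >
      [1,2] S/(S\PP)   >T
        [1,2] "in" : PP
      [2,3] "which" : S\PP
  [3,7] N   >
    [3,6] N/(PP/N)   <
      [3,5] S   >
        [3,4] "with" : S/NP
        [4,5] "no" : NP
      [5,6] "this" : (N/(PP/N))\S
    [6,7] "idea" : PP/N

YES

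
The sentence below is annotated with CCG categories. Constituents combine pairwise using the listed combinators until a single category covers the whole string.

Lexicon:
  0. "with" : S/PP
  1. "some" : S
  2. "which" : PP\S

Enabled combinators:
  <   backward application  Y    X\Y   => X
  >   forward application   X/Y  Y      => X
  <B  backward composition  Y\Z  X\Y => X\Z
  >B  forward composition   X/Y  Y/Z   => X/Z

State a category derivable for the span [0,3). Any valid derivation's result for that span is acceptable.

[0,3] S   >
  [0,1] "with" : S/PP
  [1,3] PP   <
    [1,2] "some" : S
    [2,3] "which" : PP\S

S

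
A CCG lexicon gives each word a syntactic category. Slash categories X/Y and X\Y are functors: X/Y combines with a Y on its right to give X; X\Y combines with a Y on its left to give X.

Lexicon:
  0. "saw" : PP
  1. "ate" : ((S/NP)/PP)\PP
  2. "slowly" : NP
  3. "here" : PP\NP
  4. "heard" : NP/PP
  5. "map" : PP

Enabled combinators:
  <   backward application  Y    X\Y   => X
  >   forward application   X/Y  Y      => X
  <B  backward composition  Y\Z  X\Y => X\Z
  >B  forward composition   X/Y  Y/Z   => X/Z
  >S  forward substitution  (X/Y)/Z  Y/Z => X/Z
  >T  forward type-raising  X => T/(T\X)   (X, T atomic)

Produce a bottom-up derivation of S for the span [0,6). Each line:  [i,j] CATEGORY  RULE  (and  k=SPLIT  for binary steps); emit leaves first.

[0,6] S   >
  [0,4] S/NP   >
    [0,2] (S/NP)/PP   <
      [0,1] "saw" : PP
      [1,2] "ate" : ((S/NP)/PP)\PP
    [2,4] PP   <
      [2,3] "slowly" : NP
      [3,4] "here" : PP\NP
  [4,6] NP   >
    [4,5] "heard" : NP/PP
    [5,6] "map" : PP

[0,1] PP  lex  "saw"
[1,2] ((S/NP)/PP)\PP  lex  "ate"
[0,2] (S/NP)/PP  <  k=1
[2,3] NP  lex  "slowly"
[3,4] PP\NP  lex  "here"
[2,4] PP  <  k=3
[0,4] S/NP  >  k=2
[4,5] NP/PP  lex  "heard"
[5,6] PP  lex  "map"
[4,6] NP  >  k=5
[0,6] S  >  k=4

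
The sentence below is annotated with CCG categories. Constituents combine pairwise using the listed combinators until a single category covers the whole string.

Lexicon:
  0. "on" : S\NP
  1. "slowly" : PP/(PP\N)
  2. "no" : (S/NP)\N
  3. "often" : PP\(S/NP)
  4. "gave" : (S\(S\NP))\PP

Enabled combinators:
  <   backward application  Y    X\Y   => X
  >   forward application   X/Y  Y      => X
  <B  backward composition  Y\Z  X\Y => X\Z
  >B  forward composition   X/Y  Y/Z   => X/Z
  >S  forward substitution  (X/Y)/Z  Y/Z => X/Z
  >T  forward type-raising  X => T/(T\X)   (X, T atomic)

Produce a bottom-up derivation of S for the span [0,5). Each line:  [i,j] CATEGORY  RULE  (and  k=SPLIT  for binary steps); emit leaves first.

[0,5] S   <
  [0,1] "on" : S\NP
  [1,5] S\(S\NP)   <
    [1,4] PP   >
      [1,2] "slowly" : PP/(PP\N)
      [2,4] PP\N   <B
        [2,3] "no" : (S/NP)\N
        [3,4] "often" : PP\(S/NP)
    [4,5] "gave" : (S\(S\NP))\PP

[0,1] S\NP  lex  "on"
[1,2] PP/(PP\N)  lex  "slowly"
[2,3] (S/NP)\N  lex  "no"
[3,4] PP\(S/NP)  lex  "often"
[2,4] PP\N  <B  k=3
[1,4] PP  >  k=2
[4,5] (S\(S\NP))\PP  lex  "gave"
[1,5] S\(S\NP)  <  k=4
[0,5] S  <  k=1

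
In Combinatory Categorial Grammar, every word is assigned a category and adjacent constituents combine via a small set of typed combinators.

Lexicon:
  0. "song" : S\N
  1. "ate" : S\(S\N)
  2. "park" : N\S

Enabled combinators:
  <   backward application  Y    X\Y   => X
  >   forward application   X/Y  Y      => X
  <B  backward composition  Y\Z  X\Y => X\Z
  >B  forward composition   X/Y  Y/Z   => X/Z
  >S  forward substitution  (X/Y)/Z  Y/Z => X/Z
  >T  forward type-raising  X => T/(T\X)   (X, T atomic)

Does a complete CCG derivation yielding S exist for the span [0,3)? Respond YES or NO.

S\N S\(S\N) N\S
CKY chart[0,3] = {N, N/(N\N), NP/(NP\N), PP/(PP\N), S/(S\N)}; S ∉ chart

NO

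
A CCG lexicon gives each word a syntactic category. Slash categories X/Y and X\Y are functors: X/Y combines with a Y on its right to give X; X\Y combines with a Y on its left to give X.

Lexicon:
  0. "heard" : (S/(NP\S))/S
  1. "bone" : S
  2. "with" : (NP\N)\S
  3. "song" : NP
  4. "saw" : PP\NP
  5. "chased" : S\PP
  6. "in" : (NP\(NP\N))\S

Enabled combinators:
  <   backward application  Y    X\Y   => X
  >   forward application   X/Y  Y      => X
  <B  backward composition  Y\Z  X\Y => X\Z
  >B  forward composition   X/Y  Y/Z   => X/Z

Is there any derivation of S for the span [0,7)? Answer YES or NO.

[0,7] S   >
  [0,2] S/(NP\S)   >
    [0,1] "heard" : (S/(NP\S))/S
    [1,2] "bone" : S
  [2,7] NP\S   <B
    [2,3] "with" : (NP\N)\S
    [3,7] NP\(NP\N)   <
      [3,6] S   <
        [3,5] PP   <
          [3,4] "song" : NP
          [4,5] "saw" : PP\NP
        [5,6] "chased" : S\PP
      [6,7] "in" : (NP\(NP\N))\S

YES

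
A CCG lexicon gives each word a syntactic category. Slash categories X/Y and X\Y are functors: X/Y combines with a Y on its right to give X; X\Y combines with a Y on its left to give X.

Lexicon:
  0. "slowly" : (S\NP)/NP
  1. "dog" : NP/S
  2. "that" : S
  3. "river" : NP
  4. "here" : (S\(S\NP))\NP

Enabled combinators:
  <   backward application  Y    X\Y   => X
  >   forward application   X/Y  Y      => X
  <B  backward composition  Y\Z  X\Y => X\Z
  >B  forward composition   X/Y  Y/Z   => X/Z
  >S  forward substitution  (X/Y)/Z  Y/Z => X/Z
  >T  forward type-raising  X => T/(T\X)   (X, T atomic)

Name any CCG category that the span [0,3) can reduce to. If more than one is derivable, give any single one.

S\NP

[0,5] S   <
  [0,3] S\NP   >
    [0,1] "slowly" : (S\NP)/NP
    [1,3] NP   >
      [1,2] "dog" : NP/S
      [2,3] "that" : S
  [3,5] S\(S\NP)   <
    [3,4] "river" : NP
    [4,5] "here" : (S\(S\NP))\NP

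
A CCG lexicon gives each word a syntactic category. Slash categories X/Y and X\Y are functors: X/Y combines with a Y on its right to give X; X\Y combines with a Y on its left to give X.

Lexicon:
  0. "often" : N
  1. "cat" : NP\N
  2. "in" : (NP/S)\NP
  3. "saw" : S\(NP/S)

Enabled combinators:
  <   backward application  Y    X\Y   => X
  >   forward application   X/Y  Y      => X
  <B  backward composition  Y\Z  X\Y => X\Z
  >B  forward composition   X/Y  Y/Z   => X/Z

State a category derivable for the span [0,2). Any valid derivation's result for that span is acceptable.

[0,4] S   <
  [0,3] NP/S   <
    [0,2] NP   <
      [0,1] "often" : N
      [1,2] "cat" : NP\N
    [2,3] "in" : (NP/S)\NP
  [3,4] "saw" : S\(NP/S)

NP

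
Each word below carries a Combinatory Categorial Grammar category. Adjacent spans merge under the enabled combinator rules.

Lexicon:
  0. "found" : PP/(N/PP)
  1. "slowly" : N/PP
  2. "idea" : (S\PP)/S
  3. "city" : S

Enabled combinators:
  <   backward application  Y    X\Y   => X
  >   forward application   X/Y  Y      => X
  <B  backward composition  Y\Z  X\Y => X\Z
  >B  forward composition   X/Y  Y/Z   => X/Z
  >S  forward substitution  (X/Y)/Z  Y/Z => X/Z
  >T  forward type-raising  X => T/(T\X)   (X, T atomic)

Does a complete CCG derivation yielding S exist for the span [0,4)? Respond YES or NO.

[0,4] S   <
  [0,2] PP   >
    [0,1] "found" : PP/(N/PP)
    [1,2] "slowly" : N/PP
  [2,4] S\PP   >
    [2,3] "idea" : (S\PP)/S
    [3,4] "city" : S

YES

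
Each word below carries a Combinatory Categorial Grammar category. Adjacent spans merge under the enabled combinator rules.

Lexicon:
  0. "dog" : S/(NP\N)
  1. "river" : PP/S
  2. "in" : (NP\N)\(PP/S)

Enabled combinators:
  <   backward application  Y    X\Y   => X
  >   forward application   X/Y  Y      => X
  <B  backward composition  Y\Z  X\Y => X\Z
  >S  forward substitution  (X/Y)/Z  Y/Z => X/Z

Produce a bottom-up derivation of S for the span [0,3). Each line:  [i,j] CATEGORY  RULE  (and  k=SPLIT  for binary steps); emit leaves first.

[0,1] S/(NP\N)  lex  "dog"
[1,2] PP/S  lex  "river"
[2,3] (NP\N)\(PP/S)  lex  "in"
[1,3] NP\N  <  k=2
[0,3] S  >  k=1

[0,3] S   >
  [0,1] "dog" : S/(NP\N)
  [1,3] NP\N   <
    [1,2] "river" : PP/S
    [2,3] "in" : (NP\N)\(PP/S)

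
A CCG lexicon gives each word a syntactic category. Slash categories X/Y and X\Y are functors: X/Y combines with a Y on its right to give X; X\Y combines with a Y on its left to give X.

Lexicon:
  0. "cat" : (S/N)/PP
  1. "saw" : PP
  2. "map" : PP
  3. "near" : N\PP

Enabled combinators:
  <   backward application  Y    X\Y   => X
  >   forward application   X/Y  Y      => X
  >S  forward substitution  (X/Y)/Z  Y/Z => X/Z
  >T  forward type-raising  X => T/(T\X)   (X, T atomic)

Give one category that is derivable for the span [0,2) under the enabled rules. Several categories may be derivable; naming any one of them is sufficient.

[0,4] S   >
  [0,2] S/N   >
    [0,1] "cat" : (S/N)/PP
    [1,2] "saw" : PP
  [2,4] N   >
    [2,3] N/(N\PP)   >T
      [2,3] "map" : PP
    [3,4] "near" : N\PP

S/N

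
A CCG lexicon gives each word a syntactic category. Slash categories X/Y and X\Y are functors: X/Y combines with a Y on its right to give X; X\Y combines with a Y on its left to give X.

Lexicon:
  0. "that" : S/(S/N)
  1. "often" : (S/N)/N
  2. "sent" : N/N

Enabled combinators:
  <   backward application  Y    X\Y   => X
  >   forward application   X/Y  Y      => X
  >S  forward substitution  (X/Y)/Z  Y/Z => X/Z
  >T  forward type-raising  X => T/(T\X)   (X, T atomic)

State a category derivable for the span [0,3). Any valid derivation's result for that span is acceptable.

S

[0,3] S   >
  [0,1] "that" : S/(S/N)
  [1,3] S/N   >S
    [1,2] "often" : (S/N)/N
    [2,3] "sent" : N/N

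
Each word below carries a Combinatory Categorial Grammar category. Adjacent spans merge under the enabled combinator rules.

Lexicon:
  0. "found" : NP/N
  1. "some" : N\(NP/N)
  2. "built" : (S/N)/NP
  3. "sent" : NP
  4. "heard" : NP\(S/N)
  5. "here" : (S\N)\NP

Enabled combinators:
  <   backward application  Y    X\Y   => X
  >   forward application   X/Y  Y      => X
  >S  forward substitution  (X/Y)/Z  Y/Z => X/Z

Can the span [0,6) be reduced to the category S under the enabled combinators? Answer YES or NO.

YES

[0,6] S   <
  [0,2] N   <
    [0,1] "found" : NP/N
    [1,2] "some" : N\(NP/N)
  [2,6] S\N   <
    [2,5] NP   <
      [2,4] S/N   >
        [2,3] "built" : (S/N)/NP
        [3,4] "sent" : NP
      [4,5] "heard" : NP\(S/N)
    [5,6] "here" : (S\N)\NP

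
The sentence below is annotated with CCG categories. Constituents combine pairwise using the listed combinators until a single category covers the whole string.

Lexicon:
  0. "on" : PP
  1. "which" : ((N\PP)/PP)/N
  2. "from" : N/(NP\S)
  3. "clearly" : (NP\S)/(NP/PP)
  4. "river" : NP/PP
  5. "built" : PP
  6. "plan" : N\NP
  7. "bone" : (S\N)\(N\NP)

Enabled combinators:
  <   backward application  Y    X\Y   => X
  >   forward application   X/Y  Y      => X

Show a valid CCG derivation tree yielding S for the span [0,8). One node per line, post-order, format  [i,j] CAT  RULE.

[0,8] S   <
  [0,6] N   <
    [0,1] "on" : PP
    [1,6] N\PP   >
      [1,5] (N\PP)/PP   >
        [1,2] "which" : ((N\PP)/PP)/N
        [2,5] N   >
          [2,3] "from" : N/(NP\S)
          [3,5] NP\S   >
            [3,4] "clearly" : (NP\S)/(NP/PP)
            [4,5] "river" : NP/PP
      [5,6] "built" : PP
  [6,8] S\N   <
    [6,7] "plan" : N\NP
    [7,8] "bone" : (S\N)\(N\NP)

[0,1] PP  lex  "on"
[1,2] ((N\PP)/PP)/N  lex  "which"
[2,3] N/(NP\S)  lex  "from"
[3,4] (NP\S)/(NP/PP)  lex  "clearly"
[4,5] NP/PP  lex  "river"
[3,5] NP\S  >  k=4
[2,5] N  >  k=3
[1,5] (N\PP)/PP  >  k=2
[5,6] PP  lex  "built"
[1,6] N\PP  >  k=5
[0,6] N  <  k=1
[6,7] N\NP  lex  "plan"
[7,8] (S\N)\(N\NP)  lex  "bone"
[6,8] S\N  <  k=7
[0,8] S  <  k=6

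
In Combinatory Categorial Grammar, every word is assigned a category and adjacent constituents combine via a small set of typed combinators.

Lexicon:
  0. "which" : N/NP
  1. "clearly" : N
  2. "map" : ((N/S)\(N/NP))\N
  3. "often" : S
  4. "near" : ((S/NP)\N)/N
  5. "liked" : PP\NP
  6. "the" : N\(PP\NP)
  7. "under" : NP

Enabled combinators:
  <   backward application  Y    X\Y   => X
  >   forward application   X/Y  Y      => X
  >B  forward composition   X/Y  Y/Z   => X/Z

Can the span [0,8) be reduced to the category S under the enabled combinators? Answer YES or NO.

YES

[0,8] S   >
  [0,7] S/NP   <
    [0,4] N   >
      [0,3] N/S   <
        [0,1] "which" : N/NP
        [1,3] (N/S)\(N/NP)   <
          [1,2] "clearly" : N
          [2,3] "map" : ((N/S)\(N/NP))\N
      [3,4] "often" : S
    [4,7] (S/NP)\N   >
      [4,5] "near" : ((S/NP)\N)/N
      [5,7] N   <
        [5,6] "liked" : PP\NP
        [6,7] "the" : N\(PP\NP)
  [7,8] "under" : NP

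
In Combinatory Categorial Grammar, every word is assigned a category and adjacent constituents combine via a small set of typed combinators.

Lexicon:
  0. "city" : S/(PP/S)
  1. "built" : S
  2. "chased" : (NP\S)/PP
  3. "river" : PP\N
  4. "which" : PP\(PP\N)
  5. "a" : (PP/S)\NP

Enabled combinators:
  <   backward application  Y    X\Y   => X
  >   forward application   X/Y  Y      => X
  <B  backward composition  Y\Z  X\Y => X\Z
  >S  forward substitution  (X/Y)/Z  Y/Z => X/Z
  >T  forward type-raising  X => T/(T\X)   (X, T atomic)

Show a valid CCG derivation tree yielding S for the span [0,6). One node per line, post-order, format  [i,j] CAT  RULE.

[0,6] S   >
  [0,1] "city" : S/(PP/S)
  [1,6] PP/S   <
    [1,5] NP   >
      [1,2] NP/(NP\S)   >T
        [1,2] "built" : S
      [2,5] NP\S   >
        [2,3] "chased" : (NP\S)/PP
        [3,5] PP   <
          [3,4] "river" : PP\N
          [4,5] "which" : PP\(PP\N)
    [5,6] "a" : (PP/S)\NP

[0,1] S/(PP/S)  lex  "city"
[1,2] S  lex  "built"
[1,2] NP/(NP\S)  >T
[2,3] (NP\S)/PP  lex  "chased"
[3,4] PP\N  lex  "river"
[4,5] PP\(PP\N)  lex  "which"
[3,5] PP  <  k=4
[2,5] NP\S  >  k=3
[1,5] NP  >  k=2
[5,6] (PP/S)\NP  lex  "a"
[1,6] PP/S  <  k=5
[0,6] S  >  k=1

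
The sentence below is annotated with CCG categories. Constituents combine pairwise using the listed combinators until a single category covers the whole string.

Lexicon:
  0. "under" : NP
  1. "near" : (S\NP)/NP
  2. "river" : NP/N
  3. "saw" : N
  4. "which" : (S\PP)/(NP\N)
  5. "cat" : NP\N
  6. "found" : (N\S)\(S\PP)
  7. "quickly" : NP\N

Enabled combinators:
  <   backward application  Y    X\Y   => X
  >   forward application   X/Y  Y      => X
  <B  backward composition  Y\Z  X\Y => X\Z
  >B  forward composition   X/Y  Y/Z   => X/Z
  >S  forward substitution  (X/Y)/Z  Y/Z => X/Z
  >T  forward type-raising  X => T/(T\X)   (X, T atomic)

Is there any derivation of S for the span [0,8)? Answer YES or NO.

NP (S\NP)/NP NP/N N (S\PP)/(NP\N) NP\N (N\S)\(S\PP) NP\N
CKY chart[0,8] = {N/(N\NP), NP, NP/(NP\NP), PP/(PP\NP), S/(S\NP)}; S ∉ chart

NO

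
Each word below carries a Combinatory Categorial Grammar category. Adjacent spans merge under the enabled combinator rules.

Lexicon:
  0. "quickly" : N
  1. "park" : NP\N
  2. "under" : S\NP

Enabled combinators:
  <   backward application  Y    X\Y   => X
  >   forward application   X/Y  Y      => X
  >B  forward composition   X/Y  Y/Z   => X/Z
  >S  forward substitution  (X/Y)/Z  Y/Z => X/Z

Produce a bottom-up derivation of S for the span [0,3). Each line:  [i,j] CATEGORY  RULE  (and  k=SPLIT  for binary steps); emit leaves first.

[0,1] N  lex  "quickly"
[1,2] NP\N  lex  "park"
[0,2] NP  <  k=1
[2,3] S\NP  lex  "under"
[0,3] S  <  k=2

[0,3] S   <
  [0,2] NP   <
    [0,1] "quickly" : N
    [1,2] "park" : NP\N
  [2,3] "under" : S\NP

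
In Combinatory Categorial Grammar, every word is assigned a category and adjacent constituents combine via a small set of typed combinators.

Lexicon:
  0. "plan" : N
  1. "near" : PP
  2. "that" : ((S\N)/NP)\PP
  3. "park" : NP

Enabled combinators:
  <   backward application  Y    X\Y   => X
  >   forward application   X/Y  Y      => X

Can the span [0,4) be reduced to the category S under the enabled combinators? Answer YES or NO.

[0,4] S   <
  [0,1] "plan" : N
  [1,4] S\N   >
    [1,3] (S\N)/NP   <
      [1,2] "near" : PP
      [2,3] "that" : ((S\N)/NP)\PP
    [3,4] "park" : NP

YES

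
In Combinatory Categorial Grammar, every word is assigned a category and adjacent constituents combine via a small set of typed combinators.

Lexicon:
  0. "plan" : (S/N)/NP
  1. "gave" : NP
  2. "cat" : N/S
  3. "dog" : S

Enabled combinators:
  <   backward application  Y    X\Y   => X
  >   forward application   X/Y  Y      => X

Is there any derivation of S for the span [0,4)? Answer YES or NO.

YES

[0,4] S   >
  [0,2] S/N   >
    [0,1] "plan" : (S/N)/NP
    [1,2] "gave" : NP
  [2,4] N   >
    [2,3] "cat" : N/S
    [3,4] "dog" : S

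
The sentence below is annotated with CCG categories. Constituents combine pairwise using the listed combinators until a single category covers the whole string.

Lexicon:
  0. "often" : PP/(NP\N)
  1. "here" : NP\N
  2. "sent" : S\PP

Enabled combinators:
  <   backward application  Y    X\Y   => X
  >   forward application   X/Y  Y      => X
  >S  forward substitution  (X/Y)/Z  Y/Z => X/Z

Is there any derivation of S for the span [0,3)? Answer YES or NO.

[0,3] S   <
  [0,2] PP   >
    [0,1] "often" : PP/(NP\N)
    [1,2] "here" : NP\N
  [2,3] "sent" : S\PP

YES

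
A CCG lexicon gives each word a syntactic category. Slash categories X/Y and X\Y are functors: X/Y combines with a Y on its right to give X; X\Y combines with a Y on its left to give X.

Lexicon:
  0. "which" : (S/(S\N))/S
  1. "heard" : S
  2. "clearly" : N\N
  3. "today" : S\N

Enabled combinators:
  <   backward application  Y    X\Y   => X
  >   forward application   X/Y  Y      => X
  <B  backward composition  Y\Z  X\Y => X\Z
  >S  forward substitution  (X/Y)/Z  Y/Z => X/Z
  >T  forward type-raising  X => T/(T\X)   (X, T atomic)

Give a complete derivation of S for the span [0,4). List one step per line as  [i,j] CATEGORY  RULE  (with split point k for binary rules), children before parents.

[0,4] S   >
  [0,2] S/(S\N)   >
    [0,1] "which" : (S/(S\N))/S
    [1,2] "heard" : S
  [2,4] S\N   <B
    [2,3] "clearly" : N\N
    [3,4] "today" : S\N

[0,1] (S/(S\N))/S  lex  "which"
[1,2] S  lex  "heard"
[0,2] S/(S\N)  >  k=1
[2,3] N\N  lex  "clearly"
[3,4] S\N  lex  "today"
[2,4] S\N  <B  k=3
[0,4] S  >  k=2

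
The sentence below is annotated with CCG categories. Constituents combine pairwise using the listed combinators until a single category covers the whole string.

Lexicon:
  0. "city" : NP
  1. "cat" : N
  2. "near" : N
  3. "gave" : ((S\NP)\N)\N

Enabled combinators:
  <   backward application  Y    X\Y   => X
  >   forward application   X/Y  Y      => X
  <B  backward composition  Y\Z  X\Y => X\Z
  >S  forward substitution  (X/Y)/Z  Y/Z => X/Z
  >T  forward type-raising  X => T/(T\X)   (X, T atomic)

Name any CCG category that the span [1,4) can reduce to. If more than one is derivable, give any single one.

[0,4] S   <
  [0,1] "city" : NP
  [1,4] S\NP   <
    [1,2] "cat" : N
    [2,4] (S\NP)\N   <
      [2,3] "near" : N
      [3,4] "gave" : ((S\NP)\N)\N

S\NP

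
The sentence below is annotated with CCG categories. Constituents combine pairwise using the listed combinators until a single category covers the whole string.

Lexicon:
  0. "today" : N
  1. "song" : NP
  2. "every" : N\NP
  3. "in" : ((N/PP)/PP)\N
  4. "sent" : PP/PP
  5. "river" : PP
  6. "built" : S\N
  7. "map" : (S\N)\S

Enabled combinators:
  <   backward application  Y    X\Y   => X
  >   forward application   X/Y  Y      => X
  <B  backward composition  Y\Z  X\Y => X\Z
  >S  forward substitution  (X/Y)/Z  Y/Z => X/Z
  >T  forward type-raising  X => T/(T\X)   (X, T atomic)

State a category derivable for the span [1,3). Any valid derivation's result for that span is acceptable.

N

[0,8] S   <
  [0,1] "today" : N
  [1,8] S\N   <
    [1,7] S   <
      [1,6] N   >
        [1,5] N/PP   >S
          [1,4] (N/PP)/PP   <
            [1,3] N   >
              [1,2] N/(N\NP)   >T
                [1,2] "song" : NP
              [2,3] "every" : N\NP
            [3,4] "in" : ((N/PP)/PP)\N
          [4,5] "sent" : PP/PP
        [5,6] "river" : PP
      [6,7] "built" : S\N
    [7,8] "map" : (S\N)\S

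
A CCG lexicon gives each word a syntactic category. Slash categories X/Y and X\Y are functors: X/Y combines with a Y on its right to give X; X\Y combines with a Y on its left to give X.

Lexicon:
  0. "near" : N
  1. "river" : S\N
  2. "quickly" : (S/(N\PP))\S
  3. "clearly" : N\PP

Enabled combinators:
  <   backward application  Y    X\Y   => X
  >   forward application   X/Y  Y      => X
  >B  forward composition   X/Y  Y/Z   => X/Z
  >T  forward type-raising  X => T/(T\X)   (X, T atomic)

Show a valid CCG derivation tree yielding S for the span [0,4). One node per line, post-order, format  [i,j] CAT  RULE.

[0,1] N  lex  "near"
[1,2] S\N  lex  "river"
[0,2] S  <  k=1
[2,3] (S/(N\PP))\S  lex  "quickly"
[0,3] S/(N\PP)  <  k=2
[3,4] N\PP  lex  "clearly"
[0,4] S  >  k=3

[0,4] S   >
  [0,3] S/(N\PP)   <
    [0,2] S   <
      [0,1] "near" : N
      [1,2] "river" : S\N
    [2,3] "quickly" : (S/(N\PP))\S
  [3,4] "clearly" : N\PP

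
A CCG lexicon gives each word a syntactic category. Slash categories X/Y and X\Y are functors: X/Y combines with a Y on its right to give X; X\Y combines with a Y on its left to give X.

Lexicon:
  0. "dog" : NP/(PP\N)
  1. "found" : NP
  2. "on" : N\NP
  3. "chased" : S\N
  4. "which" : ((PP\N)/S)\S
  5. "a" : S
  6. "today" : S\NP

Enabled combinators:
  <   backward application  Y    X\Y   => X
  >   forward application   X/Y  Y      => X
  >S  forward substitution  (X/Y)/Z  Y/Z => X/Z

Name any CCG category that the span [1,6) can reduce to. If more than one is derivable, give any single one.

[0,7] S   <
  [0,6] NP   >
    [0,1] "dog" : NP/(PP\N)
    [1,6] PP\N   >
      [1,5] (PP\N)/S   <
        [1,4] S   <
          [1,3] N   <
            [1,2] "found" : NP
            [2,3] "on" : N\NP
          [3,4] "chased" : S\N
        [4,5] "which" : ((PP\N)/S)\S
      [5,6] "a" : S
  [6,7] "today" : S\NP

PP\N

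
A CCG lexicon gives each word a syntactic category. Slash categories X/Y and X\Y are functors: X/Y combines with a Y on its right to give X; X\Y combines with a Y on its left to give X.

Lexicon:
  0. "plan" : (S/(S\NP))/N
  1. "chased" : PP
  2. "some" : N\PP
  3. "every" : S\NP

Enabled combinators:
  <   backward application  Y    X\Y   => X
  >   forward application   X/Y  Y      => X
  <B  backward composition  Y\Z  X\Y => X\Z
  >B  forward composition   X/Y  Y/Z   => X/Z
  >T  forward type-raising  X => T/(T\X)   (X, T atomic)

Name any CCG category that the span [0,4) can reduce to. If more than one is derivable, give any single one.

S

[0,4] S   >
  [0,3] S/(S\NP)   >
    [0,1] "plan" : (S/(S\NP))/N
    [1,3] N   >
      [1,2] N/(N\PP)   >T
        [1,2] "chased" : PP
      [2,3] "some" : N\PP
  [3,4] "every" : S\NP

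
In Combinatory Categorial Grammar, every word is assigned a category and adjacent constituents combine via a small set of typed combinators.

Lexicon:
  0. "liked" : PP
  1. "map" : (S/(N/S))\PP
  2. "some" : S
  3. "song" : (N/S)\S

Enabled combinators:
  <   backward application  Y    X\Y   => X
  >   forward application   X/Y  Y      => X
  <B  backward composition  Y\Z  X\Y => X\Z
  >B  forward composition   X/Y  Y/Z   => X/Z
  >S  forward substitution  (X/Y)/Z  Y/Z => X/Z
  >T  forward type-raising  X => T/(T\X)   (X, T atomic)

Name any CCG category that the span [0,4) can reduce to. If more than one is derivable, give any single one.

[0,4] S   >
  [0,2] S/(N/S)   <
    [0,1] "liked" : PP
    [1,2] "map" : (S/(N/S))\PP
  [2,4] N/S   <
    [2,3] "some" : S
    [3,4] "song" : (N/S)\S

S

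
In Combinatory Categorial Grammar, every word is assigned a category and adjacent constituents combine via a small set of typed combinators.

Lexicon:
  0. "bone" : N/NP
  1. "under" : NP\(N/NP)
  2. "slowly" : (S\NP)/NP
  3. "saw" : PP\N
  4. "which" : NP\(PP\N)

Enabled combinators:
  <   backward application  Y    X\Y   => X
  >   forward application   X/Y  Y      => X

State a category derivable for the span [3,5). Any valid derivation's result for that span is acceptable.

[0,5] S   <
  [0,2] NP   <
    [0,1] "bone" : N/NP
    [1,2] "under" : NP\(N/NP)
  [2,5] S\NP   >
    [2,3] "slowly" : (S\NP)/NP
    [3,5] NP   <
      [3,4] "saw" : PP\N
      [4,5] "which" : NP\(PP\N)

NP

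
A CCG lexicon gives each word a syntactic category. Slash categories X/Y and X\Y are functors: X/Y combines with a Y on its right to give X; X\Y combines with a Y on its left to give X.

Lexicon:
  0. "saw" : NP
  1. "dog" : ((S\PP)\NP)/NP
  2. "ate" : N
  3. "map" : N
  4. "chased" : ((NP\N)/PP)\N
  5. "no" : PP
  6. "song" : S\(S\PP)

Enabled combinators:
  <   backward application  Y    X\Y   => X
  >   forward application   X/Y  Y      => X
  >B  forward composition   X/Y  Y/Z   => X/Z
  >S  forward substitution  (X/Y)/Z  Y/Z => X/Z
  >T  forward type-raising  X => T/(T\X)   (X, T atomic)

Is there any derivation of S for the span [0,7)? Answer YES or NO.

YES

[0,7] S   <
  [0,6] S\PP   <
    [0,1] "saw" : NP
    [1,6] (S\PP)\NP   >
      [1,2] "dog" : ((S\PP)\NP)/NP
      [2,6] NP   <
        [2,3] "ate" : N
        [3,6] NP\N   >
          [3,5] (NP\N)/PP   <
            [3,4] "map" : N
            [4,5] "chased" : ((NP\N)/PP)\N
          [5,6] "no" : PP
  [6,7] "song" : S\(S\PP)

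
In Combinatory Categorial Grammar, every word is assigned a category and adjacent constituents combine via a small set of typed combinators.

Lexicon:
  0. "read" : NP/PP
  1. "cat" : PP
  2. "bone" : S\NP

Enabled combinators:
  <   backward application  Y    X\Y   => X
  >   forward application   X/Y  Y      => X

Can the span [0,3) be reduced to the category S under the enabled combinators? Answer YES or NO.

YES

[0,3] S   <
  [0,2] NP   >
    [0,1] "read" : NP/PP
    [1,2] "cat" : PP
  [2,3] "bone" : S\NP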